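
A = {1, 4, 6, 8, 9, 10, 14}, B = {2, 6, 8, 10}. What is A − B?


A = {1, 4, 6, 8, 9, 10, 14}
B = {2, 6, 8, 10}
Operation: difference A − B
In A but not B: 1, 4, 9, 14

{1, 4, 9, 14}


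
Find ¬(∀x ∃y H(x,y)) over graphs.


Original: ∀x ∃y H(x,y)
Rule: ¬∀→∃, ¬∃→∀, negate predicate.
Negation: ∃x ∀y ¬H(x,y)

∃x ∀y ¬H(x,y)


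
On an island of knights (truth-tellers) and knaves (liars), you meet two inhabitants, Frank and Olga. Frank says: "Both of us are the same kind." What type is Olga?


Frank says: "Both of us are the same kind."
Case 1: Frank is a Knight (truth-teller)
  Statement is true → they ARE the same → Olga is also a Knight
Case 2: Frank is a Knave (liar)
  Statement is false → they are NOT the same → Olga is a Knight
In both cases, Olga is a Knight.

Knight


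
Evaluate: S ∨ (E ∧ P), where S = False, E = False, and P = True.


S = False, E = False, P = True
Step 1: E ∧ P = False AND True = False
Step 2: S ∨ False = False OR False = False
AND evaluated first (higher precedence); then OR applied.

False


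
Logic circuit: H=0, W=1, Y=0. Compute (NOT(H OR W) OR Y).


H OR W = 1
NOT(1) = 0
0 OR 0 = 0

0


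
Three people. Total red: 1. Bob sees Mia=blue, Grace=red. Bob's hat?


Total red = 1, seen red = 1
Own red = 1 - 1 = 0
Bob's hat is blue.

blue


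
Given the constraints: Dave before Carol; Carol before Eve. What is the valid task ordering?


Constraints: Dave before Carol; Carol before Eve
Method: repeatedly schedule the remaining task that has no remaining task required before it.
  Step 1: remaining {Carol, Dave, Eve}; every task except Dave still has a predecessor pending → schedule Dave.
  Step 2: remaining {Carol, Eve}; every task except Carol still has a predecessor pending → schedule Carol.
  Step 3: only Eve remains → schedule Eve.
Resulting order:

Dave → Carol → Eve


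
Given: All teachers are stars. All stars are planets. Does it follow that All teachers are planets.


Premise 1: All teachers are stars.
Premise 2: All stars are planets.
Conclusion: All teachers are planets.
Barbara syllogism (AAA-1): All A are B, All B are C → All A are C.
Middle term (stars) distributed in premise 2.

Valid


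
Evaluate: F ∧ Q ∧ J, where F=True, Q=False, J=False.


F = True, Q = False, J = False
Expression: F ∧ Q ∧ J
Step 1: F ∧ Q = True AND False = False
Step 2: (False) ∧ J = False AND False = False

False


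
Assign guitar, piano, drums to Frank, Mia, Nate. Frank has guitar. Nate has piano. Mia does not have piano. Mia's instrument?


From clues:
  Nate → piano
  Frank → guitar
By elimination, Mia gets the remaining.

drums


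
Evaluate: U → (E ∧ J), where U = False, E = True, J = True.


U = False, E = True, J = True
Step 1: E ∧ J = True AND True = True
Step 2: U → (True): false only when U=True and consequent=False.
Result: True

True


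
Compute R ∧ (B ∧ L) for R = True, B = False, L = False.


R = True, B = False, L = False
Step 1: B ∧ L = False AND False = False
Step 2: R ∧ False = True AND False = False
AND is true only when ALL operands are true.

False


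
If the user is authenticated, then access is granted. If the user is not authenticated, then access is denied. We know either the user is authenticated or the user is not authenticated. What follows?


Constructive dilemma: (P → Q) ∧ (R → S), P ∨ R ⊢ Q ∨ S
Premise 1: the user is authenticated → access is granted
Premise 2: the user is not authenticated → access is denied
Premise 3: the user is authenticated ∨ the user is not authenticated
Case 1: Assuming the user is authenticated, then by Premise 1, access is granted.
Case 2: Assuming the user is not authenticated, then by Premise 2, access is denied.
Since one of the user is authenticated or the user is not authenticated must hold, we get access is granted or access is denied.

Access is granted or access is denied.


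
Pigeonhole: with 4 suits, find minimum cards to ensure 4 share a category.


Pigeonhole: to guarantee k in one of n categories, need (k-1)×n + 1.
k = 4, n = 4
Minimum = (4-1) × 4 + 1 = 3 × 4 + 1

13


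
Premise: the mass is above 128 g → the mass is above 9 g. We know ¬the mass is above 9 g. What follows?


Modus tollens: P → Q, ¬Q ⊢ ¬P
P: the mass is above 128 g
Q: the mass is above 9 g
We have P → Q and Q is false.
By modus tollens, P must be false.

It is not the case that the mass is above 128 g


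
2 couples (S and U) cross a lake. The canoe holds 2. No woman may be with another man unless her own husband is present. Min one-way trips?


Label couples S and U.
1. WS+WU → (far: WS,WU; near: HS,HU)
2. WS ←   (far: WU; near: HS,HU,WS)
3. HS+HU → (far: HS,HU,WU; near: WS)
4. HS ←   (far: HU,WU; near: HS,WS)  — HS returns, since WS is alone on near bank
5. HS+WS → (far: all four; near: empty)
Every state respects the constraint.
Minimum trips = 5

5


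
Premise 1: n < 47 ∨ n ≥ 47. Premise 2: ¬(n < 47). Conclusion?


Disjunctive syllogism: P ∨ Q, ¬P ⊢ Q
Disjunction: n < 47 ∨ n ≥ 47
We know it is not the case that n < 47.
By disjunctive syllogism, the other disjunct must be true.

n ≥ 47


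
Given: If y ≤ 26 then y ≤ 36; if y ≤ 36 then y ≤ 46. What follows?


Hypothetical syllogism: P → Q, Q → R ⊢ P → R
Premise 1: y ≤ 26 → y ≤ 36
Premise 2: y ≤ 36 → y ≤ 46
Chain the implications: the middle term (y ≤ 36) links the two.
Conclusion: If y ≤ 26, then y ≤ 46.

If y ≤ 26, then y ≤ 46.


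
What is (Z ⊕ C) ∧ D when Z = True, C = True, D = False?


Z = True, C = True, D = False
Step 1: Z ⊕ C = True XOR True = False
Step 2: False ∧ D = False AND False = False
XOR true when exactly one of Z,C is true; then AND with D.

False


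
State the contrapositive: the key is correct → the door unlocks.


Original: If the key is correct, then the door unlocks
Contrapositive: If ¬Q, then ¬P
Negate Q: not (the door unlocks)
Negate P: not (the key is correct)

If not (the door unlocks), then not (the key is correct).


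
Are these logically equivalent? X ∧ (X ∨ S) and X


Expression 1: X ∧ (X ∨ S)
Expression 2: X
Truth table (X S | Expr1 Expr2):
  T T |   T     T
  T F |   T     T
  F T |   F     F
  F F |   F     F
All 4 rows agree, so the expressions are logically equivalent.

Yes


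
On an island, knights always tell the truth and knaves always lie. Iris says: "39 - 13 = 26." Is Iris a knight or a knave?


Statement: "39 - 13 = 26."
Actual: 39 - 13 = 26
Claimed: 26
Statement is TRUE → Iris tells the truth → Knight

Knight


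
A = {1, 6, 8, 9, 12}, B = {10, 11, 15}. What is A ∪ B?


A = {1, 6, 8, 9, 12}
B = {10, 11, 15}
Operation: union
All elements combined: 1, 6, 8, 9, 10, 11, 12, 15

{1, 6, 8, 9, 10, 11, 12, 15}


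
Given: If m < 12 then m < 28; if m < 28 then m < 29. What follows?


Hypothetical syllogism: P → Q, Q → R ⊢ P → R
Premise 1: m < 12 → m < 28
Premise 2: m < 28 → m < 29
Chain the implications: the middle term (m < 28) links the two.
Conclusion: If m < 12, then m < 29.

If m < 12, then m < 29.


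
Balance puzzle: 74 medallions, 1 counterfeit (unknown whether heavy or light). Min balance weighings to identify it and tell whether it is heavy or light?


Let n = 74. 148 possibilities (n medallions × lighter/heavier); each weighing has 3 outcomes.
Bound for k weighings: say the first weighing puts j medallions on each pan. If it tips, the 2j weighed medallions remain suspects (each with a known direction) and k-1 weighings give 3^(k-1) outcomes; 3^(k-1) is odd, so 2j ≤ 3^(k-1) - 1. If it balances, the n - 2j unweighed medallions remain with direction unknown: 2(n - 2j) ≤ 3^(k-1) - 1 by the same parity argument. Adding, n ≤ (3^(k-1) - 1) + (3^(k-1) - 1)/2 = (3^k - 3)/2, and the classical three-group strategy achieves this (3 medallions in 2 weighings, 12 in 3, 39 in 4, 120 in 5).
So we need the smallest k with (3^k - 3)/2 ≥ 74.
k = 4: (3^4 - 3)/2 = 39 < 74 ✗
k = 5: (3^5 - 3)/2 = 120 ≥ 74 ✓

5


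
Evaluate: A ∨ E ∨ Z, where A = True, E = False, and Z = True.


A = True, E = False, Z = True
Step 1: A ∨ E = True OR False = True
Step 2: True ∨ Z = True OR True = True
OR is true when at least one operand is true.

True


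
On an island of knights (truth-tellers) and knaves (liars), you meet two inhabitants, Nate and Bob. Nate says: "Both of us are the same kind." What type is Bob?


Nate says: "Both of us are the same kind."
Case 1: Nate is a Knight (truth-teller)
  Statement is true → they ARE the same → Bob is also a Knight
Case 2: Nate is a Knave (liar)
  Statement is false → they are NOT the same → Bob is a Knight
In both cases, Bob is a Knight.

Knight


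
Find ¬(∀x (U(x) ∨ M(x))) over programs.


Original: ∀x (U(x) ∨ M(x))
Rule: ¬∀→∃, ¬∃→∀, negate predicate.
Negation: ∃x (¬U(x) ∧ ¬M(x))

∃x (¬U(x) ∧ ¬M(x))


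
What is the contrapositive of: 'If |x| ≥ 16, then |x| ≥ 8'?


Original: If |x| ≥ 16, then |x| ≥ 8
Contrapositive: If ¬Q, then ¬P
Negate Q: not (|x| ≥ 8)
Negate P: not (|x| ≥ 16)

If not (|x| ≥ 8), then not (|x| ≥ 16).


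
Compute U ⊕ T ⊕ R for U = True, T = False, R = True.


U = True, T = False, R = True
Step 1: U ⊕ T = True XOR False = True
Step 2: True ⊕ R = True XOR True = False
XOR is true when an odd number of operands are true.

False


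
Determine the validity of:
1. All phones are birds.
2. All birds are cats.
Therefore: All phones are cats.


Premise 1: All phones are birds.
Premise 2: All birds are cats.
Conclusion: All phones are cats.
Barbara syllogism (AAA-1): All A are B, All B are C → All A are C.
Middle term (birds) distributed in premise 2.

Valid


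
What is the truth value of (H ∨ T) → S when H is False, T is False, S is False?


H = False, T = False, S = False
Step 1: H ∨ T = False OR False = False
Step 2: (False) → S: false only when antecedent=True and S=False.
Result: True

True


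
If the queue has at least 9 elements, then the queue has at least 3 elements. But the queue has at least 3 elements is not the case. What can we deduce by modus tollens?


Modus tollens: P → Q, ¬Q ⊢ ¬P
P: the queue has at least 9 elements
Q: the queue has at least 3 elements
We have P → Q and Q is false.
By modus tollens, P must be false.

It is not the case that the queue has at least 9 elements


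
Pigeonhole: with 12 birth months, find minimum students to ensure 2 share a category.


Pigeonhole: to guarantee k in one of n categories, need (k-1)×n + 1.
k = 2, n = 12
Minimum = (2-1) × 12 + 1 = 1 × 12 + 1

13


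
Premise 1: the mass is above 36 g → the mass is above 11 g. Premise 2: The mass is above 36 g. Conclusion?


Modus ponens: P → Q, P ⊢ Q
P: the mass is above 36 g
Q: the mass is above 11 g
We have P → Q and P is true.
By modus ponens, Q must be true.

The mass is above 11 g


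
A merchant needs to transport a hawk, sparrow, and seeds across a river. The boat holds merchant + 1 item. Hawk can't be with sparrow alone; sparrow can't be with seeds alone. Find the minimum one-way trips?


1. merchant+sparrow → 2. merchant ← 3. merchant+hawk → 4. merchant+sparrow ← 5. merchant+seeds → 6. merchant ← 7. merchant+sparrow →
Minimum trips = 7

7


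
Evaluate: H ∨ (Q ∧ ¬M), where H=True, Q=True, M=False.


H = True, Q = True, M = False
Expression: H ∨ (Q ∧ ¬M)
Step 1: ¬M = NOT False = True
Step 2: Q ∧ ¬M = True AND True = True
Step 3: H ∨ (True) = True OR True = True

True


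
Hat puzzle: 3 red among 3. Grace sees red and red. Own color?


Total red = 3, seen red = 2
Own red = 3 - 2 = 1
Grace's hat is red.

red


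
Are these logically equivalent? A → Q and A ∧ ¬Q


Expression 1: A → Q
Expression 2: A ∧ ¬Q
Truth table (A Q | Expr1 Expr2):
  T T |   T     F   ← differ
  T F |   F     T   ← differ
  F T |   T     F   ← differ
  F F |   T     F   ← differ
Counterexample: A=T, Q=T gives Expr1 = T but Expr2 = F, so the expressions are NOT logically equivalent.

No


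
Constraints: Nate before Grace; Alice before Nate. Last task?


Constraints: Nate before Grace; Alice before Nate
The last task can have nothing scheduled after it, so it must never appear on the left of a 'before'.
Tasks appearing before some other task: Nate, Alice.
The only task not in that list is Grace → it is last.

Grace


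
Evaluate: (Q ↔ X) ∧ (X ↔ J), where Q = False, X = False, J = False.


Q = False, X = False, J = False
Step 1: Q ↔ X is true when Q and X have the same value. Result: True
Step 2: X ↔ J is true when X and J have the same value. Result: True
Step 3: True ∧ True = True

True


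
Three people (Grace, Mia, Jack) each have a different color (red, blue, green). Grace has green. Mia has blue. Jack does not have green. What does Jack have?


From clues:
  Grace → green
  Mia → blue
By elimination, Jack gets the remaining.

red


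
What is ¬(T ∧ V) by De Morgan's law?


De Morgan's law: ¬(P ∧ Q) ≡ ¬P ∨ ¬Q
¬(T ∧ V) = ¬T ∨ ¬V

¬T ∨ ¬V


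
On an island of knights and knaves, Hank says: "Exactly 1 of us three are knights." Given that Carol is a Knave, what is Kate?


Hank claims exactly 1 knights among Hank, Carol, Kate.
Given: Carol is a Knave.

Case 1: Hank is a Knight (tells truth)
  Then exactly 1 of the three are knights.
  Counting Hank, Carol: 1 knight(s) so far. Need 0 more → Kate = Knave.
Case 2: Hank is a Knave (lies)
  Then the count is NOT 1.
  If Kate = Knight, count = 1 = 1 → claim would be true, contradicts lie.
  If Kate = Knave, count = 0 ≠ 1 → lie confirmed ✓

Kate is a Knave.

Knave


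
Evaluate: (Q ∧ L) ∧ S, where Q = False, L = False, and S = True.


Q = False, L = False, S = True
Step 1: Q ∧ L = False AND False = False
Step 2: False ∧ S = False AND True = False
AND is true only when ALL operands are true.

False


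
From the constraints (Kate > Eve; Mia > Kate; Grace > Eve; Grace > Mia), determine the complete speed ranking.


Constraints: Kate > Eve; Mia > Kate; Grace > Eve; Grace > Mia
Method: at each step, the next-highest is the one remaining person who never appears on the smaller side of a constraint between remaining people.
  Step 1: remaining {Kate, Eve, Mia, Grace}; on the smaller side: {Kate, Eve, Mia} → Grace is next (Grace > Eve; Grace > Mia).
  Step 2: remaining {Kate, Eve, Mia}; on the smaller side: {Kate, Eve} → Mia is next (Mia > Kate).
  Step 3: remaining {Kate, Eve}; on the smaller side: {Eve} → Kate is next (Kate > Eve).
  Step 4: only Eve remains → lowest.
Final ranking (highest to lowest):

Grace > Mia > Kate > Eve


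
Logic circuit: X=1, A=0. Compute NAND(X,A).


X AND A = 0
NOT(0) = 1

1


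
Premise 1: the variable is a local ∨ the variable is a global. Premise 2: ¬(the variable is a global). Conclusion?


Disjunctive syllogism: P ∨ Q, ¬P ⊢ Q
Disjunction: the variable is a local ∨ the variable is a global
We know it is not the case that the variable is a global.
By disjunctive syllogism, the other disjunct must be true.

The variable is a local


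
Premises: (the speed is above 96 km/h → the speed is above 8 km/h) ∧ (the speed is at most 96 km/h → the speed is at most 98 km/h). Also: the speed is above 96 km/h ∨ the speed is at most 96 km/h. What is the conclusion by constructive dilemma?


Constructive dilemma: (P → Q) ∧ (R → S), P ∨ R ⊢ Q ∨ S
Premise 1: the speed is above 96 km/h → the speed is above 8 km/h
Premise 2: the speed is at most 96 km/h → the speed is at most 98 km/h
Premise 3: the speed is above 96 km/h ∨ the speed is at most 96 km/h
Case 1: Assuming the speed is above 96 km/h, then by Premise 1, the speed is above 8 km/h.
Case 2: Assuming the speed is at most 96 km/h, then by Premise 2, the speed is at most 98 km/h.
Since one of the speed is above 96 km/h or the speed is at most 96 km/h must hold, we get the speed is above 8 km/h or the speed is at most 98 km/h.

The speed is above 8 km/h or the speed is at most 98 km/h.


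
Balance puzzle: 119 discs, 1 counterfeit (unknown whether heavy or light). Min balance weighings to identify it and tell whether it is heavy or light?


Let n = 119. 238 possibilities (n discs × lighter/heavier); each weighing has 3 outcomes.
Bound for k weighings: say the first weighing puts j discs on each pan. If it tips, the 2j weighed discs remain suspects (each with a known direction) and k-1 weighings give 3^(k-1) outcomes; 3^(k-1) is odd, so 2j ≤ 3^(k-1) - 1. If it balances, the n - 2j unweighed discs remain with direction unknown: 2(n - 2j) ≤ 3^(k-1) - 1 by the same parity argument. Adding, n ≤ (3^(k-1) - 1) + (3^(k-1) - 1)/2 = (3^k - 3)/2, and the classical three-group strategy achieves this (3 discs in 2 weighings, 12 in 3, 39 in 4, 120 in 5).
So we need the smallest k with (3^k - 3)/2 ≥ 119.
k = 4: (3^4 - 3)/2 = 39 < 119 ✗
k = 5: (3^5 - 3)/2 = 120 ≥ 119 ✓

5


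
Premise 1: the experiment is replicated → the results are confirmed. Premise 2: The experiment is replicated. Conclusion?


Modus ponens: P → Q, P ⊢ Q
P: the experiment is replicated
Q: the results are confirmed
We have P → Q and P is true.
By modus ponens, Q must be true.

The results are confirmed


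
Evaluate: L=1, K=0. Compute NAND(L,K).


L AND K = 0
NOT(0) = 1

1


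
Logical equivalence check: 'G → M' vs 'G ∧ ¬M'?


Expression 1: G → M
Expression 2: G ∧ ¬M
Truth table (G M | Expr1 Expr2):
  T T |   T     F   ← differ
  T F |   F     T   ← differ
  F T |   T     F   ← differ
  F F |   T     F   ← differ
Counterexample: G=T, M=T gives Expr1 = T but Expr2 = F, so the expressions are NOT logically equivalent.

No


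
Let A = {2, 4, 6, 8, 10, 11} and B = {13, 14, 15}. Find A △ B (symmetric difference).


A = {2, 4, 6, 8, 10, 11}
B = {13, 14, 15}
Operation: symmetric difference
In A only: [2, 4, 6, 8, 10, 11], in B only: [13, 14, 15]

{2, 4, 6, 8, 10, 11, 13, 14, 15}


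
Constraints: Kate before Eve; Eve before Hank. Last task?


Constraints: Kate before Eve; Eve before Hank
The last task can have nothing scheduled after it, so it must never appear on the left of a 'before'.
Tasks appearing before some other task: Kate, Eve.
The only task not in that list is Hank → it is last.

Hank


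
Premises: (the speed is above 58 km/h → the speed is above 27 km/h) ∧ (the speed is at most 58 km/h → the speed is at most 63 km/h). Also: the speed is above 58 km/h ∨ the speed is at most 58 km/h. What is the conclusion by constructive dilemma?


Constructive dilemma: (P → Q) ∧ (R → S), P ∨ R ⊢ Q ∨ S
Premise 1: the speed is above 58 km/h → the speed is above 27 km/h
Premise 2: the speed is at most 58 km/h → the speed is at most 63 km/h
Premise 3: the speed is above 58 km/h ∨ the speed is at most 58 km/h
Case 1: Assuming the speed is above 58 km/h, then by Premise 1, the speed is above 27 km/h.
Case 2: Assuming the speed is at most 58 km/h, then by Premise 2, the speed is at most 63 km/h.
Since one of the speed is above 58 km/h or the speed is at most 58 km/h must hold, we get the speed is above 27 km/h or the speed is at most 63 km/h.

The speed is above 27 km/h or the speed is at most 63 km/h.


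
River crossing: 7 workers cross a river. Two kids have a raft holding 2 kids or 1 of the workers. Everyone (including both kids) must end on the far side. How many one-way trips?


Per crossing of one of the workers: kids→, one←, one of the workers→, one← = 4 trips
7 × 4 = 28, + 1 final kids→ = 29
Minimum trips = 29

29


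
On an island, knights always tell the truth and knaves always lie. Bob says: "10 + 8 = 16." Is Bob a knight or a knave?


Statement: "10 + 8 = 16."
Actual: 10 + 8 = 18
Claimed: 16
Statement is FALSE → Bob lies → Knave

Knave


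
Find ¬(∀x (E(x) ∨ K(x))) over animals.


Original: ∀x (E(x) ∨ K(x))
Rule: ¬∀→∃, ¬∃→∀, negate predicate.
Negation: ∃x (¬E(x) ∧ ¬K(x))

∃x (¬E(x) ∧ ¬K(x))


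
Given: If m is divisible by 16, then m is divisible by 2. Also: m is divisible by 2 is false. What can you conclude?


Modus tollens: P → Q, ¬Q ⊢ ¬P
P: m is divisible by 16
Q: m is divisible by 2
We have P → Q and Q is false.
By modus tollens, P must be false.

It is not the case that m is divisible by 16


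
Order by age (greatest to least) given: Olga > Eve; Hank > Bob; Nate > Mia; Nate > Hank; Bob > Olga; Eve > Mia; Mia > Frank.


Constraints: Olga > Eve; Hank > Bob; Nate > Mia; Nate > Hank; Bob > Olga; Eve > Mia; Mia > Frank
Method: at each step, the next-highest is the one remaining person who never appears on the smaller side of a constraint between remaining people.
  Step 1: remaining {Mia, Nate, Hank, Frank, Bob, Olga, Eve}; on the smaller side: {Mia, Hank, Frank, Bob, Olga, Eve} → Nate is next (Nate > Mia; Nate > Hank).
  Step 2: remaining {Mia, Hank, Frank, Bob, Olga, Eve}; on the smaller side: {Mia, Frank, Bob, Olga, Eve} → Hank is next (Hank > Bob).
  Step 3: remaining {Mia, Frank, Bob, Olga, Eve}; on the smaller side: {Mia, Frank, Olga, Eve} → Bob is next (Bob > Olga).
  Step 4: remaining {Mia, Frank, Olga, Eve}; on the smaller side: {Mia, Frank, Eve} → Olga is next (Olga > Eve).
  Step 5: remaining {Mia, Frank, Eve}; on the smaller side: {Mia, Frank} → Eve is next (Eve > Mia).
  Step 6: remaining {Mia, Frank}; on the smaller side: {Frank} → Mia is next (Mia > Frank).
  Step 7: only Frank remains → lowest.
Final ranking (highest to lowest):

Nate > Hank > Bob > Olga > Eve > Mia > Frank


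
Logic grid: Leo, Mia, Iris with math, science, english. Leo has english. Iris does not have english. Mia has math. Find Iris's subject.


From clues:
  Leo → english
  Mia → math
By elimination, Iris gets the remaining.

science


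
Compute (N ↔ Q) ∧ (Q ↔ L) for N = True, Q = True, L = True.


N = True, Q = True, L = True
Step 1: N ↔ Q is true when N and Q have the same value. Result: True
Step 2: Q ↔ L is true when Q and L have the same value. Result: True
Step 3: True ∧ True = True

True


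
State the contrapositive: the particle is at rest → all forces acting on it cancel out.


Original: If the particle is at rest, then all forces acting on it cancel out
Contrapositive: If ¬Q, then ¬P
Negate Q: not (all forces acting on it cancel out)
Negate P: not (the particle is at rest)

If not (all forces acting on it cancel out), then not (the particle is at rest).


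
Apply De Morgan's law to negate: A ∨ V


De Morgan's law: ¬(P ∨ Q) ≡ ¬P ∧ ¬Q
¬(A ∨ V) = ¬A ∧ ¬V

¬A ∧ ¬V


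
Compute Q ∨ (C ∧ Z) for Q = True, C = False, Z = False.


Q = True, C = False, Z = False
Step 1: C ∧ Z = False AND False = False
Step 2: Q ∨ False = True OR False = True
AND evaluated first (higher precedence); then OR applied.

True


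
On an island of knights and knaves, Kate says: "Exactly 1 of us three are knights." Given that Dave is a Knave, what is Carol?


Kate claims exactly 1 knights among Kate, Dave, Carol.
Given: Dave is a Knave.

Case 1: Kate is a Knight (tells truth)
  Then exactly 1 of the three are knights.
  Counting Kate, Dave: 1 knight(s) so far. Need 0 more → Carol = Knave.
Case 2: Kate is a Knave (lies)
  Then the count is NOT 1.
  If Carol = Knight, count = 1 = 1 → claim would be true, contradicts lie.
  If Carol = Knave, count = 0 ≠ 1 → lie confirmed ✓

Carol is a Knave.

Knave


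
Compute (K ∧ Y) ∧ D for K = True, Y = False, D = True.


K = True, Y = False, D = True
Step 1: K ∧ Y = True AND False = False
Step 2: False ∧ D = False AND True = False
AND is true only when ALL operands are true.

False


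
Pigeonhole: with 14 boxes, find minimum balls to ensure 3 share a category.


Pigeonhole: to guarantee k in one of n categories, need (k-1)×n + 1.
k = 3, n = 14
Minimum = (3-1) × 14 + 1 = 2 × 14 + 1

29


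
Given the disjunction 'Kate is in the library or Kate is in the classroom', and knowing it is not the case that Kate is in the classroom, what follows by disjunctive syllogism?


Disjunctive syllogism: P ∨ Q, ¬P ⊢ Q
Disjunction: Kate is in the library ∨ Kate is in the classroom
We know it is not the case that Kate is in the classroom.
By disjunctive syllogism, the other disjunct must be true.

Kate is in the library


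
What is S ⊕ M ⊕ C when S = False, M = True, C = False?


S = False, M = True, C = False
Step 1: S ⊕ M = False XOR True = True
Step 2: True ⊕ C = True XOR False = True
XOR is true when an odd number of operands are true.

True


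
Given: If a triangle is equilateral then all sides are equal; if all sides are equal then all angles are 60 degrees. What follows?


Hypothetical syllogism: P → Q, Q → R ⊢ P → R
Premise 1: a triangle is equilateral → all sides are equal
Premise 2: all sides are equal → all angles are 60 degrees
Chain the implications: the middle term (all sides are equal) links the two.
Conclusion: If a triangle is equilateral, then all angles are 60 degrees.

If a triangle is equilateral, then all angles are 60 degrees.


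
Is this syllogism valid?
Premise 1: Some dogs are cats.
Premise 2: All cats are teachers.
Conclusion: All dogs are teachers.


Premise 1: Some dogs are cats.
Premise 2: All cats are teachers.
Conclusion: All dogs are teachers.
Fallacy: illicit minor. The minor term (dogs) is distributed in the conclusion ('All dogs ...') but undistributed in its premise ('Some dogs are cats' doesn't cover all dogs).
Only 'Some dogs are teachers' follows, not 'All'.

Invalid


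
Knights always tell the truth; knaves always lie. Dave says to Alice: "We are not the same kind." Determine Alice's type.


Dave says: "We are not the same kind."
Case 1: Dave is a Knight (truth-teller)
  Statement is true → they ARE different → Alice is a Knave
Case 2: Dave is a Knave (liar)
  Statement is false → they are NOT different → Alice is a Knave
In both cases, Alice is a Knave.

Knave


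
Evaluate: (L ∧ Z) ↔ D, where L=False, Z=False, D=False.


L = False, Z = False, D = False
Expression: (L ∧ Z) ↔ D
Step 1: L ∧ Z = False AND False = False
Step 2: (False) ↔ D = (False iff False) = True

True


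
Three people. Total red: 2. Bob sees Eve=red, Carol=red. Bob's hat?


Total red = 2, seen red = 2
Own red = 2 - 2 = 0
Bob's hat is blue.

blue


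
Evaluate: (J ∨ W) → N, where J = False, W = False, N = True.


J = False, W = False, N = True
Step 1: J ∨ W = False OR False = False
Step 2: (False) → N: false only when antecedent=True and N=False.
Result: True

True


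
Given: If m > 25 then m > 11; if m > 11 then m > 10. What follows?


Hypothetical syllogism: P → Q, Q → R ⊢ P → R
Premise 1: m > 25 → m > 11
Premise 2: m > 11 → m > 10
Chain the implications: the middle term (m > 11) links the two.
Conclusion: If m > 25, then m > 10.

If m > 25, then m > 10.


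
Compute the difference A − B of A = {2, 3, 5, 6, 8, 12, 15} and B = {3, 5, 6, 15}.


A = {2, 3, 5, 6, 8, 12, 15}
B = {3, 5, 6, 15}
Operation: difference A − B
In A but not B: 2, 8, 12

{2, 8, 12}


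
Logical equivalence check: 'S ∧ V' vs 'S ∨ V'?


Expression 1: S ∧ V
Expression 2: S ∨ V
Truth table (S V | Expr1 Expr2):
  T T |   T     T
  T F |   F     T   ← differ
  F T |   F     T   ← differ
  F F |   F     F
Counterexample: S=T, V=F gives Expr1 = F but Expr2 = T, so the expressions are NOT logically equivalent.

No


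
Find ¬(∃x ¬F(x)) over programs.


Original: ∃x ¬F(x)
Rule: ¬∀→∃, ¬∃→∀, negate predicate.
Negation: ∀x F(x)

∀x F(x)


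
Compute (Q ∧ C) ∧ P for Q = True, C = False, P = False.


Q = True, C = False, P = False
Step 1: Q ∧ C = True AND False = False
Step 2: False ∧ P = False AND False = False
AND is true only when ALL operands are true.

False


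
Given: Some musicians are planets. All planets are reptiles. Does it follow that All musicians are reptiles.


Premise 1: Some musicians are planets.
Premise 2: All planets are reptiles.
Conclusion: All musicians are reptiles.
Fallacy: illicit minor. The minor term (musicians) is distributed in the conclusion ('All musicians ...') but undistributed in its premise ('Some musicians are planets' doesn't cover all musicians).
Only 'Some musicians are reptiles' follows, not 'All'.

Invalid


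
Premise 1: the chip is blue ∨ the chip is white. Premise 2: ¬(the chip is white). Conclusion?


Disjunctive syllogism: P ∨ Q, ¬P ⊢ Q
Disjunction: the chip is blue ∨ the chip is white
We know it is not the case that the chip is white.
By disjunctive syllogism, the other disjunct must be true.

The chip is blue


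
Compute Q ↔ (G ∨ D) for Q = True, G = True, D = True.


Q = True, G = True, D = True
Step 1: G ∨ D = True OR True = True
Step 2: Q ↔ (True): true when both sides have same truth value.
Result: True ↔ True = True

True


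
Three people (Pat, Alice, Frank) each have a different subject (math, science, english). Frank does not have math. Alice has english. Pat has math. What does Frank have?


From clues:
  Pat → math
  Alice → english
By elimination, Frank gets the remaining.

science


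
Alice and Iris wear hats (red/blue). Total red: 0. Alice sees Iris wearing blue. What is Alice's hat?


Total red = 0, Iris = blue
Red accounted for: 0
Remaining for Alice: 0
Alice's hat is blue.

blue


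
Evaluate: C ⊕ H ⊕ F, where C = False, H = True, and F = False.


C = False, H = True, F = False
Step 1: C ⊕ H = False XOR True = True
Step 2: True ⊕ F = True XOR False = True
XOR is true when an odd number of operands are true.

True


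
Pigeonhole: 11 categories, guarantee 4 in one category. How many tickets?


Pigeonhole: to guarantee k in one of n categories, need (k-1)×n + 1.
k = 4, n = 11
Minimum = (4-1) × 11 + 1 = 3 × 11 + 1

34


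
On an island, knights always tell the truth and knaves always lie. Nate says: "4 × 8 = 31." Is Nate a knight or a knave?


Statement: "4 × 8 = 31."
Actual: 4 × 8 = 32
Claimed: 31
Statement is FALSE → Nate lies → Knave

Knave


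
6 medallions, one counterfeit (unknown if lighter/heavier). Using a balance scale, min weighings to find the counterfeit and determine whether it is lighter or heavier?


Let n = 6. 12 possibilities (n medallions × lighter/heavier); each weighing has 3 outcomes.
Bound for k weighings: say the first weighing puts j medallions on each pan. If it tips, the 2j weighed medallions remain suspects (each with a known direction) and k-1 weighings give 3^(k-1) outcomes; 3^(k-1) is odd, so 2j ≤ 3^(k-1) - 1. If it balances, the n - 2j unweighed medallions remain with direction unknown: 2(n - 2j) ≤ 3^(k-1) - 1 by the same parity argument. Adding, n ≤ (3^(k-1) - 1) + (3^(k-1) - 1)/2 = (3^k - 3)/2, and the classical three-group strategy achieves this (3 medallions in 2 weighings, 12 in 3, 39 in 4, 120 in 5).
So we need the smallest k with (3^k - 3)/2 ≥ 6.
k = 2: (3^2 - 3)/2 = 3 < 6 ✗
k = 3: (3^3 - 3)/2 = 12 ≥ 6 ✓

3


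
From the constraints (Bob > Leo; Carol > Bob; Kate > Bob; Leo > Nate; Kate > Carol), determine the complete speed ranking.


Constraints: Bob > Leo; Carol > Bob; Kate > Bob; Leo > Nate; Kate > Carol
Method: at each step, the next-highest is the one remaining person who never appears on the smaller side of a constraint between remaining people.
  Step 1: remaining {Nate, Bob, Carol, Kate, Leo}; on the smaller side: {Nate, Bob, Carol, Leo} → Kate is next (Kate > Bob; Kate > Carol).
  Step 2: remaining {Nate, Bob, Carol, Leo}; on the smaller side: {Nate, Bob, Leo} → Carol is next (Carol > Bob).
  Step 3: remaining {Nate, Bob, Leo}; on the smaller side: {Nate, Leo} → Bob is next (Bob > Leo).
  Step 4: remaining {Nate, Leo}; on the smaller side: {Nate} → Leo is next (Leo > Nate).
  Step 5: only Nate remains → lowest.
Final ranking (highest to lowest):

Kate > Carol > Bob > Leo > Nate


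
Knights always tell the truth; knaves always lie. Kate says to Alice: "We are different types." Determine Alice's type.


Kate says: "We are different types."
Case 1: Kate is a Knight (truth-teller)
  Statement is true → they ARE different → Alice is a Knave
Case 2: Kate is a Knave (liar)
  Statement is false → they are NOT different → Alice is a Knave
In both cases, Alice is a Knave.

Knave


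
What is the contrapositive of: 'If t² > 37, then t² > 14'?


Original: If t² > 37, then t² > 14
Contrapositive: If ¬Q, then ¬P
Negate Q: not (t² > 14)
Negate P: not (t² > 37)

If not (t² > 14), then not (t² > 37).


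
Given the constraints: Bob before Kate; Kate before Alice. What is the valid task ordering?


Constraints: Bob before Kate; Kate before Alice
Method: repeatedly schedule the remaining task that has no remaining task required before it.
  Step 1: remaining {Bob, Kate, Alice}; every task except Bob still has a predecessor pending → schedule Bob.
  Step 2: remaining {Kate, Alice}; every task except Kate still has a predecessor pending → schedule Kate.
  Step 3: only Alice remains → schedule Alice.
Resulting order:

Bob → Kate → Alice


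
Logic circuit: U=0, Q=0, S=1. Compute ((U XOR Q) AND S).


U XOR Q = 0^0 = 0
0 AND 1 = 0

0


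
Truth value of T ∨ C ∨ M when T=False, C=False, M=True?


T = False, C = False, M = True
Expression: T ∨ C ∨ M
Step 1: T ∨ C = False OR False = False
Step 2: (False) ∨ M = False OR True = True

True


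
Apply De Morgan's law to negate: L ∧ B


De Morgan's law: ¬(P ∧ Q) ≡ ¬P ∨ ¬Q
¬(L ∧ B) = ¬L ∨ ¬B

¬L ∨ ¬B


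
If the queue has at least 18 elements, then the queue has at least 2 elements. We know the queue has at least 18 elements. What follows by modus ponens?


Modus ponens: P → Q, P ⊢ Q
P: the queue has at least 18 elements
Q: the queue has at least 2 elements
We have P → Q and P is true.
By modus ponens, Q must be true.

The queue has at least 2 elements


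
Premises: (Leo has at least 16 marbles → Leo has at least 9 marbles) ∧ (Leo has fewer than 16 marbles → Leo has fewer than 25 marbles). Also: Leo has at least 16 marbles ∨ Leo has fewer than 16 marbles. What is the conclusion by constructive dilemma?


Constructive dilemma: (P → Q) ∧ (R → S), P ∨ R ⊢ Q ∨ S
Premise 1: Leo has at least 16 marbles → Leo has at least 9 marbles
Premise 2: Leo has fewer than 16 marbles → Leo has fewer than 25 marbles
Premise 3: Leo has at least 16 marbles ∨ Leo has fewer than 16 marbles
Case 1: Assuming Leo has at least 16 marbles, then by Premise 1, Leo has at least 9 marbles.
Case 2: Assuming Leo has fewer than 16 marbles, then by Premise 2, Leo has fewer than 25 marbles.
Since one of Leo has at least 16 marbles or Leo has fewer than 16 marbles must hold, we get Leo has at least 9 marbles or Leo has fewer than 25 marbles.

Leo has at least 9 marbles or Leo has fewer than 25 marbles.


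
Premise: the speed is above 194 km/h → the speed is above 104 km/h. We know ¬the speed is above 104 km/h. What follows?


Modus tollens: P → Q, ¬Q ⊢ ¬P
P: the speed is above 194 km/h
Q: the speed is above 104 km/h
We have P → Q and Q is false.
By modus tollens, P must be false.

It is not the case that the speed is above 194 km/h


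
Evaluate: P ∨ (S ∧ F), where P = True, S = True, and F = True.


P = True, S = True, F = True
Step 1: S ∧ F = True AND True = True
Step 2: P ∨ True = True OR True = True
AND evaluated first (higher precedence); then OR applied.

True


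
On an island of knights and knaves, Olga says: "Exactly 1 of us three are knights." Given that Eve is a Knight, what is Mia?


Olga claims exactly 1 knights among Olga, Eve, Mia.
Given: Eve is a Knight.

Case 1: Olga is a Knight (tells truth)
  Then exactly 1 of the three are knights.
  Counting Olga, Eve: 2 knight(s) so far. Need -1 more → impossible.
Case 2: Olga is a Knave (lies)
  Then the count is NOT 1.
  If Mia = Knave, count = 1 = 1 → claim would be true, contradicts lie.
  If Mia = Knight, count = 2 ≠ 1 → lie confirmed ✓

Mia is a Knight.

Knight


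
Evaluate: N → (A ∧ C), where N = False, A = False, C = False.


N = False, A = False, C = False
Step 1: A ∧ C = False AND False = False
Step 2: N → (False): false only when N=True and consequent=False.
Result: True

True


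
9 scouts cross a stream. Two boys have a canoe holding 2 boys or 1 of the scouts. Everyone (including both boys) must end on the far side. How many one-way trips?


Per crossing of one of the scouts: boys→, one←, one of the scouts→, one← = 4 trips
9 × 4 = 36, + 1 final boys→ = 37
Minimum trips = 37

37


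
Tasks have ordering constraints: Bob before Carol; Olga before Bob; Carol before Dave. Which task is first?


Constraints: Bob before Carol; Olga before Bob; Carol before Dave
The first task can have nothing scheduled before it, so it must never appear on the right of a 'before'.
Tasks appearing after some 'before': Carol, Bob, Dave.
The only task not in that list is Olga → it is first.

Olga


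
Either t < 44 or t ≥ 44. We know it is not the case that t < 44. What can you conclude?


Disjunctive syllogism: P ∨ Q, ¬P ⊢ Q
Disjunction: t < 44 ∨ t ≥ 44
We know it is not the case that t < 44.
By disjunctive syllogism, the other disjunct must be true.

t ≥ 44


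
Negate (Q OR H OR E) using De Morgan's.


De Morgan's law: ¬(P ∨ Q ∨ R) ≡ ¬P ∧ ¬Q ∧ ¬R
¬(Q ∨ H ∨ E) = ¬Q ∧ ¬H ∧ ¬E

¬Q ∧ ¬H ∧ ¬E


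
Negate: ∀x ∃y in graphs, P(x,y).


Original: ∀x ∃y P(x,y)
Rule: ¬∀→∃, ¬∃→∀, negate predicate.
Negation: ∃x ∀y ¬P(x,y)

∃x ∀y ¬P(x,y)


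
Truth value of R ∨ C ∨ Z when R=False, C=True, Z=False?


R = False, C = True, Z = False
Expression: R ∨ C ∨ Z
Step 1: R ∨ C = False OR True = True
Step 2: (True) ∨ Z = True OR False = True

True


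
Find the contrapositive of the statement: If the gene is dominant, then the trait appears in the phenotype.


Original: If the gene is dominant, then the trait appears in the phenotype
Contrapositive: If ¬Q, then ¬P
Negate Q: not (the trait appears in the phenotype)
Negate P: not (the gene is dominant)

If not (the trait appears in the phenotype), then not (the gene is dominant).


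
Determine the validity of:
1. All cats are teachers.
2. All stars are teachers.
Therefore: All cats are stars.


Premise 1: All cats are teachers.
Premise 2: All stars are teachers.
Conclusion: All cats are stars.
Fallacy: undistributed middle. teachers is predicate in both.
Counterexample: cats and stars could be disjoint subsets of teachers.

Invalid


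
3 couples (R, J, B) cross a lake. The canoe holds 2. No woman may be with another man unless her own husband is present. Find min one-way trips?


Label couples R, J, B (H = husband, W = wife).
Counting alone: 6 people, the canoe carries 2 and someone must bring it back, so each round trip nets at most +1 on the far side until the last crossing → at least 9 trips. The jealousy constraint makes 9 impossible; the shortest valid schedule has 11:
1. WR+WJ →  (far: WR,WJ; near: HR,HJ,HB,WB)
2. WR ←       (far: WJ; near: HR,HJ,HB,WR,WB)
3. WR+WB →  (far: WR,WJ,WB; near: HR,HJ,HB)
4. WR ←       (far: WJ,WB; near: HR,HJ,HB,WR)
5. HJ+HB →  (far: HJ,WJ,HB,WB; near: HR,WR)
6. HJ+WJ ←  (far: HB,WB; near: HR,WR,HJ,WJ)
7. HR+HJ →  (far: HR,HJ,HB,WB; near: WR,WJ)
8. WB ←       (far: HR,HJ,HB; near: WR,WJ,WB)
9. WR+WJ →  (far: HR,WR,HJ,WJ,HB; near: WB)
10. HB ←      (far: HR,WR,HJ,WJ; near: HB,WB)
11. HB+WB → (far: all six; near: empty)
In every state each wife is either with her husband or with no other man.
Minimum trips = 11

11
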